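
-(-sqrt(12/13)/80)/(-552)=-sqrt(39)/287040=-0.00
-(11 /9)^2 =-121 /81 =-1.49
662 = 662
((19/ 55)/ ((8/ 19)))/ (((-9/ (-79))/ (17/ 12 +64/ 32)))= 1169279/ 47520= 24.61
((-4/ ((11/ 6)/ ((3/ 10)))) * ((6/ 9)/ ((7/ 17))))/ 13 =-408/ 5005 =-0.08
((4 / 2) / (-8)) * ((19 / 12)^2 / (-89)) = 361 / 51264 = 0.01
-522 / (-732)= 87 / 122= 0.71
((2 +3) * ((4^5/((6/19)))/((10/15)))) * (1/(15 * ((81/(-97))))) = -471808/243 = -1941.60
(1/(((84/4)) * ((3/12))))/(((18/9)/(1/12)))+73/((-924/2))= -104/693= -0.15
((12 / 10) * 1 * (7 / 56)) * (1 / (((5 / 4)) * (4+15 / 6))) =6 / 325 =0.02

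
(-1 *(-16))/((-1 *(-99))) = 16/99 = 0.16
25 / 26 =0.96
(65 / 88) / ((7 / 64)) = 520 / 77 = 6.75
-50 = -50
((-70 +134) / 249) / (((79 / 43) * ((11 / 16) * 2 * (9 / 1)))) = 22016 / 1947429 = 0.01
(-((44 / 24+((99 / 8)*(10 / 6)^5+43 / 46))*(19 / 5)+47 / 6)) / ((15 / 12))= -15477743 / 31050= -498.48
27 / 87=0.31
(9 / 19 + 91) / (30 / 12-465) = -3476 / 17575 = -0.20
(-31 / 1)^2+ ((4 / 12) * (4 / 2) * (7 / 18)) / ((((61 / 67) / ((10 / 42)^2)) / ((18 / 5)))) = 11080039 / 11529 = 961.06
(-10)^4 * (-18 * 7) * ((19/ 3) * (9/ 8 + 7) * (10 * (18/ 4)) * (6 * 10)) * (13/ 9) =-252866250000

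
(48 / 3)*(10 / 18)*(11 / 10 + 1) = 56 / 3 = 18.67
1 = 1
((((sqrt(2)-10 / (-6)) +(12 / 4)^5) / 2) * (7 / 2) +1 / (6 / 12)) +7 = 7 * sqrt(2) / 4 +2623 / 6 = 439.64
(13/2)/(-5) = -13/10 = -1.30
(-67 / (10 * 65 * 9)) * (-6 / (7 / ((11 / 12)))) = 0.01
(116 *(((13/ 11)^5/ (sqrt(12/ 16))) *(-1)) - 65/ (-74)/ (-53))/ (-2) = 65/ 7844 + 43069988 *sqrt(3)/ 483153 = 154.41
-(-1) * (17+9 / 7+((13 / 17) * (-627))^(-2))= 8504168551 / 465071607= 18.29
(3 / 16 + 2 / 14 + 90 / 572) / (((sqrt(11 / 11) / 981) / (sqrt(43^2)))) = 329491413 / 16016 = 20572.64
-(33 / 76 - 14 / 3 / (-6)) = -829 / 684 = -1.21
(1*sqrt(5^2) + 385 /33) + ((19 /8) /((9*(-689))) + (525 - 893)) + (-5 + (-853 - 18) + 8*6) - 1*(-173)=-49922203 /49608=-1006.33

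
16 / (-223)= -16 / 223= -0.07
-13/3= -4.33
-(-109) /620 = 109 /620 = 0.18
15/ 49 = 0.31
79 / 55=1.44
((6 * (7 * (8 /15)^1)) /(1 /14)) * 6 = 9408 /5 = 1881.60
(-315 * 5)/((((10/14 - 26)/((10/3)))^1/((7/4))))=42875/118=363.35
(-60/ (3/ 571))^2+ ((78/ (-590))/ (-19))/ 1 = 730983922039/ 5605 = 130416400.01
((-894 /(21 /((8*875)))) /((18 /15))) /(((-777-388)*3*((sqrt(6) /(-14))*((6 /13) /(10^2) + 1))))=-677950000*sqrt(6) /4108023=-404.24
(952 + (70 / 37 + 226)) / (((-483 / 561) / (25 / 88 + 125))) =-146111175 / 851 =-171693.51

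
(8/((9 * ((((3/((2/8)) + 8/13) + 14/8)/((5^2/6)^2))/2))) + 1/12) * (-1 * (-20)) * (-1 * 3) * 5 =-13504225/20169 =-669.55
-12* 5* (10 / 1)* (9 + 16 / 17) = -101400 / 17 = -5964.71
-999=-999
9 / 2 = 4.50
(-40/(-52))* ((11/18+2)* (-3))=-235/39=-6.03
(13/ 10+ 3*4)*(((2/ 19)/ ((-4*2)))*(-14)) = 49/ 20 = 2.45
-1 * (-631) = 631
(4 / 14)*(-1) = -0.29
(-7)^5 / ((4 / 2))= -16807 / 2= -8403.50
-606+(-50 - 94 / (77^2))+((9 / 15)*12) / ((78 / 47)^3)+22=-247145396233 / 390780390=-632.44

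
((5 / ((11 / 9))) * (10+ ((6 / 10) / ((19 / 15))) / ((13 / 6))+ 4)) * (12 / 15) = 126432 / 2717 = 46.53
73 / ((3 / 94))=6862 / 3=2287.33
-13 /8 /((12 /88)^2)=-1573 /18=-87.39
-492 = -492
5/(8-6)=5/2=2.50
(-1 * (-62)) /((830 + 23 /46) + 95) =124 /1851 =0.07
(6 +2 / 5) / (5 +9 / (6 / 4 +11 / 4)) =544 / 605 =0.90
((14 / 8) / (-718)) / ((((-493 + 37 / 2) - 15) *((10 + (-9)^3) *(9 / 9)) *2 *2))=-0.00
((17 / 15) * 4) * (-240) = -1088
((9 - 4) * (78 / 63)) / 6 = 65 / 63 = 1.03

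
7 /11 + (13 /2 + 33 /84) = 2319 /308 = 7.53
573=573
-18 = -18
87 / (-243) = -29 / 81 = -0.36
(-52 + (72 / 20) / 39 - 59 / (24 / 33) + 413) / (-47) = -145583 / 24440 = -5.96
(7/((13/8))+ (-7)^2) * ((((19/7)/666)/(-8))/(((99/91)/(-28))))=931/1332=0.70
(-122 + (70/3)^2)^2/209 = 14455204/16929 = 853.87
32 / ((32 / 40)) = 40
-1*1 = -1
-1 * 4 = -4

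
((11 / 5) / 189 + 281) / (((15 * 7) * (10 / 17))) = 2257226 / 496125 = 4.55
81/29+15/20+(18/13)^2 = 107043/19604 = 5.46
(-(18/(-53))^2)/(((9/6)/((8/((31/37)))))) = -63936/87079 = -0.73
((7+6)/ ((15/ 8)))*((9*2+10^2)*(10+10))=16362.67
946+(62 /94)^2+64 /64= 2092884 /2209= 947.44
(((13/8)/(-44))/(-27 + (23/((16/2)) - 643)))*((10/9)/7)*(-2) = -0.00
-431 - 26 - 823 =-1280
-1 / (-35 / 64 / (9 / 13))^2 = -331776 / 207025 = -1.60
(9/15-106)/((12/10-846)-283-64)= 527/5959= 0.09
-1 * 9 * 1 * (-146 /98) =657 /49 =13.41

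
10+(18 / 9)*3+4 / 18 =146 / 9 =16.22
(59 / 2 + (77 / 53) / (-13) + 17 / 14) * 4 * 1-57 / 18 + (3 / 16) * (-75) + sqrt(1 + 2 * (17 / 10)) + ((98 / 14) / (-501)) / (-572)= sqrt(110) / 5 + 44730613195 / 425272848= 107.28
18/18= 1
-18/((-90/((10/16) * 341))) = 341/8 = 42.62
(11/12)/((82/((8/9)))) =11/1107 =0.01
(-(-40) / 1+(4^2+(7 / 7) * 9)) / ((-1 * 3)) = -65 / 3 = -21.67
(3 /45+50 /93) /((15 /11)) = 3091 /6975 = 0.44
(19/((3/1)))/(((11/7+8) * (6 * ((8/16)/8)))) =1.76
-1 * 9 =-9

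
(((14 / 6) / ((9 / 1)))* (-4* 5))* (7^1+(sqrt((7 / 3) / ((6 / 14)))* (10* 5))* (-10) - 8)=490420 / 81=6054.57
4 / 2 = 2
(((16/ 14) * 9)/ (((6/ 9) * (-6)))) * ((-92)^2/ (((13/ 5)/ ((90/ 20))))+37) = -37764.59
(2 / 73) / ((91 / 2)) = 0.00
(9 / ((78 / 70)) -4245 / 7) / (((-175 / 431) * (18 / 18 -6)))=-938718 / 3185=-294.73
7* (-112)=-784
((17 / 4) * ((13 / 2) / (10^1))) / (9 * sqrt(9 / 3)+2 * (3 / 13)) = -2873 / 547080+37349 * sqrt(3) / 364720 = 0.17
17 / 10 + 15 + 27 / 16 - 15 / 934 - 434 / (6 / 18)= -47956363 / 37360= -1283.63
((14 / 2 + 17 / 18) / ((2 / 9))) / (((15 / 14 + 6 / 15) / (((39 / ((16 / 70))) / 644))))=975975 / 151616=6.44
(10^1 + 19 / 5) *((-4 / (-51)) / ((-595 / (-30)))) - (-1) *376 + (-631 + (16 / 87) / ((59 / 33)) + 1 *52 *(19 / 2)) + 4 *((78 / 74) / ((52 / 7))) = 153507979304 / 640350305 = 239.73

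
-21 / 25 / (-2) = 21 / 50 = 0.42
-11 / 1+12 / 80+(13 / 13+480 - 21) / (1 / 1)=8983 / 20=449.15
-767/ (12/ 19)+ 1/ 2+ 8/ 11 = -160141/ 132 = -1213.19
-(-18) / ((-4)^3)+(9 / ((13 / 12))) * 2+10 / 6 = 22465 / 1248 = 18.00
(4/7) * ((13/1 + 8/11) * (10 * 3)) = 18120/77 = 235.32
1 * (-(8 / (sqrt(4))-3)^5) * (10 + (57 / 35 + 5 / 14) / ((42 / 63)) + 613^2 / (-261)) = 52133423 / 36540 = 1426.75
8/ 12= 2/ 3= 0.67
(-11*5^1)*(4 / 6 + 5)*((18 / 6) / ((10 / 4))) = -374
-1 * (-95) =95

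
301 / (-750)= -301 / 750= -0.40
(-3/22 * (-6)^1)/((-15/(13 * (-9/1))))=351/55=6.38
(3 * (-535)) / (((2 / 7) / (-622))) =3494085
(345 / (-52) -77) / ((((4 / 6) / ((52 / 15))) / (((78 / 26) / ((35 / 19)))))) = -247893 / 350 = -708.27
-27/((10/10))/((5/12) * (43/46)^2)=-685584/9245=-74.16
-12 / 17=-0.71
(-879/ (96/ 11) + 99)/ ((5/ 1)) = -11/ 32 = -0.34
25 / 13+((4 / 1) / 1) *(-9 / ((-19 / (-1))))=7 / 247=0.03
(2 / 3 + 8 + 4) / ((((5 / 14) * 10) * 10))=133 / 375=0.35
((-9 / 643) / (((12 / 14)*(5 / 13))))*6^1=-819 / 3215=-0.25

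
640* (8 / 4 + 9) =7040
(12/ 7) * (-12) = -144/ 7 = -20.57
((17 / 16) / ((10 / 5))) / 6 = 0.09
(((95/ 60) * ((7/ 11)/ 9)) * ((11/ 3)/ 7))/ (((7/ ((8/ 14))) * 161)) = 19/ 639009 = 0.00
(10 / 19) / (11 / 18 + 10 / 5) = 180 / 893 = 0.20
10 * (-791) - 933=-8843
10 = 10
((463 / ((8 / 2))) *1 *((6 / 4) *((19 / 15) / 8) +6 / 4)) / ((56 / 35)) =64357 / 512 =125.70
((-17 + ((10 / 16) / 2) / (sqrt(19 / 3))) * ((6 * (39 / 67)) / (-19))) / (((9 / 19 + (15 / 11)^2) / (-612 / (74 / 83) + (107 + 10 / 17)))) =-572718289 / 738742 + 2863591445 * sqrt(57) / 3817818656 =-769.60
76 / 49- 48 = -2276 / 49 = -46.45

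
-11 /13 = -0.85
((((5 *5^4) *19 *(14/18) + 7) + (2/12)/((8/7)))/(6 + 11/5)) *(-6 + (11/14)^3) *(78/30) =-186921469163/2314368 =-80765.66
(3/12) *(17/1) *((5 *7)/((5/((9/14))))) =153/8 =19.12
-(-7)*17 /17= 7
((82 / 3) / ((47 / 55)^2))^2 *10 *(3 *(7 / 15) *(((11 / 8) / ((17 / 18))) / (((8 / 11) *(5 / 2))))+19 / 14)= 362899953585125 / 10452276702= 34719.70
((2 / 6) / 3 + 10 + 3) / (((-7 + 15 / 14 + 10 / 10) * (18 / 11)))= -9086 / 5589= -1.63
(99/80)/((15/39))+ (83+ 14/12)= 104861/1200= 87.38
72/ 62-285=-8799/ 31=-283.84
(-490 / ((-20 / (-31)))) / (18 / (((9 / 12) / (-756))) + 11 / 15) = 735 / 17558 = 0.04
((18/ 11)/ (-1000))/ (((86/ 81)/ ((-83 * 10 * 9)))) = 544563/ 47300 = 11.51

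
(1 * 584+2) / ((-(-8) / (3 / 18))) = 293 / 24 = 12.21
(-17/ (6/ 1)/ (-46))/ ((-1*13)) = -17/ 3588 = -0.00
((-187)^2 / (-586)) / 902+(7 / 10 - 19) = -18.37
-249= -249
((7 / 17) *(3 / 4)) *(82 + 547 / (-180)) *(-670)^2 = 2233075495 / 204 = 10946448.50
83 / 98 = 0.85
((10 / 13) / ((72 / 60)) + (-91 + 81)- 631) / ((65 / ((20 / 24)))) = -12487 / 1521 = -8.21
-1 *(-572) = 572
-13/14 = -0.93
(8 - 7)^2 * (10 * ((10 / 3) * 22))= 2200 / 3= 733.33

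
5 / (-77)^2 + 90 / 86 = 267020 / 254947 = 1.05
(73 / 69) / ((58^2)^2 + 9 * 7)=0.00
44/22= 2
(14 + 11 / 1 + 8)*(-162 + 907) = 24585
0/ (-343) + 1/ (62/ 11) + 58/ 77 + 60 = 290883/ 4774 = 60.93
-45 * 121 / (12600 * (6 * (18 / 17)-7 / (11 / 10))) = 22627 / 560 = 40.41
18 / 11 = 1.64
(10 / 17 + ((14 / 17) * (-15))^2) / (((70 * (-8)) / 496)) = -274474 / 2023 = -135.68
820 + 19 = 839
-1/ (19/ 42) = -42/ 19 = -2.21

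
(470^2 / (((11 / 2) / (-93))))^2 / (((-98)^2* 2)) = 211021804845000 / 290521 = 726356459.07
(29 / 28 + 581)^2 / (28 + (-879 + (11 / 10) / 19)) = -25231259855 / 63378168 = -398.11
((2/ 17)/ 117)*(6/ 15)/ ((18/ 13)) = 2/ 6885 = 0.00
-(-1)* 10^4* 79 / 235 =158000 / 47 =3361.70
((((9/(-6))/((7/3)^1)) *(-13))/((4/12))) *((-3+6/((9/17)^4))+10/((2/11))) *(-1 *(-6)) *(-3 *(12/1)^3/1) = -700791936/7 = -100113133.71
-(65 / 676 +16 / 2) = -421 / 52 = -8.10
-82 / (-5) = 82 / 5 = 16.40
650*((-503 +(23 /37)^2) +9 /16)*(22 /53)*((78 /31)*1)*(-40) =30664930939500 /2249267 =13633299.62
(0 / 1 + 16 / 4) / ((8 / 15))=15 / 2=7.50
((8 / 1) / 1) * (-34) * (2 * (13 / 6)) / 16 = -221 / 3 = -73.67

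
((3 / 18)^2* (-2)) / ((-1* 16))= 0.00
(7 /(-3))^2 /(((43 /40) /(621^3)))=52154088840 /43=1212885786.98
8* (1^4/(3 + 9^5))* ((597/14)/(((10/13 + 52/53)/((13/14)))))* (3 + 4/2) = 8912215/581603148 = 0.02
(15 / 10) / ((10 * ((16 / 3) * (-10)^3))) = -0.00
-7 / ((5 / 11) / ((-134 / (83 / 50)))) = 103180 / 83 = 1243.13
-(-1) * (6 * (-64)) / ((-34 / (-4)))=-768 / 17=-45.18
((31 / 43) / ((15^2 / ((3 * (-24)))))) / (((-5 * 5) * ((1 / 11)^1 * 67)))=2728 / 1800625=0.00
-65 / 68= -0.96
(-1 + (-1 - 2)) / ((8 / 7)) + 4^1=1 / 2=0.50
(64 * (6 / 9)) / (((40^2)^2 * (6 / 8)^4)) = 8 / 151875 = 0.00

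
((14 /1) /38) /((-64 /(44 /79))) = -77 /24016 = -0.00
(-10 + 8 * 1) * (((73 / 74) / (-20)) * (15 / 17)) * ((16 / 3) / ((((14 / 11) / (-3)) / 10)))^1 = -48180 / 4403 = -10.94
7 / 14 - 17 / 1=-16.50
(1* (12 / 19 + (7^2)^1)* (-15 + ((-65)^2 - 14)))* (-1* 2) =-7913656 / 19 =-416508.21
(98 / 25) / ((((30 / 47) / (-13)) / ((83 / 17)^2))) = -206249771 / 108375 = -1903.11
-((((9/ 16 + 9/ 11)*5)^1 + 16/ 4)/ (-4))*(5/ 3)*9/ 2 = 28785/ 1408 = 20.44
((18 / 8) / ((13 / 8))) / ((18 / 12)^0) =18 / 13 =1.38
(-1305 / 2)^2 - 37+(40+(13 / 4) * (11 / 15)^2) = 425761.00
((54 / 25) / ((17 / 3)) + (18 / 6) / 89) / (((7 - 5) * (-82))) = -15693 / 6203300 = -0.00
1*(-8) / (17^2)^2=-8 / 83521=-0.00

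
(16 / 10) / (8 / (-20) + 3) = 0.62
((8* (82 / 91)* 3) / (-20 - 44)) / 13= -123 / 4732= -0.03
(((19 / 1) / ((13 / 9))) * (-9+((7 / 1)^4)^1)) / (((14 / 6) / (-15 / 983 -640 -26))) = -61797781656 / 6881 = -8980930.34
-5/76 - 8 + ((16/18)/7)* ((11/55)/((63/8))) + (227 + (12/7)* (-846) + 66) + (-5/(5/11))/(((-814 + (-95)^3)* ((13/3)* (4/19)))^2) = -97227811030356940793969/83432406261702541680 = -1165.35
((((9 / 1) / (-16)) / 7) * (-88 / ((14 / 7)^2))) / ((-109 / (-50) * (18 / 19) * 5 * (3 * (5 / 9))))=627 / 6104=0.10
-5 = -5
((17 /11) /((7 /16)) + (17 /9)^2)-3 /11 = 42584 /6237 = 6.83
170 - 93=77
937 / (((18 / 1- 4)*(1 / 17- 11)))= -15929 / 2604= -6.12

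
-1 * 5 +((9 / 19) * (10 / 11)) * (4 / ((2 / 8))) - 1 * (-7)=1858 / 209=8.89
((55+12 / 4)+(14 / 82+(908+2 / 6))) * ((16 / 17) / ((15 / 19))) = 1152.22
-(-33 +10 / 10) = 32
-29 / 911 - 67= -61066 / 911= -67.03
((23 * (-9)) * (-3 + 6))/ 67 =-621/ 67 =-9.27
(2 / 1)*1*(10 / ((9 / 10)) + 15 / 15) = 24.22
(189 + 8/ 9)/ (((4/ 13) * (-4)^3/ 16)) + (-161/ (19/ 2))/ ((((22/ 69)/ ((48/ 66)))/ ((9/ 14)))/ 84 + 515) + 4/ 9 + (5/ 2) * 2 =-3126435615259/ 21000663216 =-148.87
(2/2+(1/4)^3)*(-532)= -540.31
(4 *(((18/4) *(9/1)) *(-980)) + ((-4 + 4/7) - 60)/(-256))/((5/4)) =-71124369/560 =-127007.80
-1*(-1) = 1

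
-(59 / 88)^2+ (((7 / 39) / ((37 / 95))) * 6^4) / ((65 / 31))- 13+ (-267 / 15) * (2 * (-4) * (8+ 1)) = 376005313031 / 242116160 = 1553.00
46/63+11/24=599/504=1.19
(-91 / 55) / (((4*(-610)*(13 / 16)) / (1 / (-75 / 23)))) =-322 / 1258125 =-0.00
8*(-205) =-1640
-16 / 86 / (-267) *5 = 40 / 11481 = 0.00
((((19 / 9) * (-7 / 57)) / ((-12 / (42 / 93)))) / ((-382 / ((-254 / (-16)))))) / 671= -6223 / 10297992672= -0.00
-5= -5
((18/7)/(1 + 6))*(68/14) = 612/343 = 1.78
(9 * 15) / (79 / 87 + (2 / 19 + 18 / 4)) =446310 / 18227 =24.49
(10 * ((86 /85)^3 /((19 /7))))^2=79295178086656 /5446039005625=14.56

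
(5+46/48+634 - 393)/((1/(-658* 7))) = -13649881/12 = -1137490.08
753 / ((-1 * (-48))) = 251 / 16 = 15.69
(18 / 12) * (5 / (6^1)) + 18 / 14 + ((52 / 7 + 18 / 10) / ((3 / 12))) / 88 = 4551 / 1540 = 2.96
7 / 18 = 0.39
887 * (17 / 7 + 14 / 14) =21288 / 7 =3041.14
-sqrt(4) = -2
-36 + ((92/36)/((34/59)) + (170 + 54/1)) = 58885/306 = 192.43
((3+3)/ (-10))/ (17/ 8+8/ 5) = -24/ 149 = -0.16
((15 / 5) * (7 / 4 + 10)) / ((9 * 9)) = 47 / 108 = 0.44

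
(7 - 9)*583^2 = -679778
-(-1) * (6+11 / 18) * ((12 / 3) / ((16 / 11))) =18.18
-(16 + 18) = -34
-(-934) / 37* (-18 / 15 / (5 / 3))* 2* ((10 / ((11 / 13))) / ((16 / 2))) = -109278 / 2035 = -53.70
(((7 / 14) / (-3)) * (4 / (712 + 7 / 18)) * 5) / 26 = -30 / 166699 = -0.00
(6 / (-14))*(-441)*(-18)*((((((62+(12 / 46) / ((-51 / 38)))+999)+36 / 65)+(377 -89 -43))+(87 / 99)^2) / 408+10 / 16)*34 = -1361903087601 / 3075215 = -442864.35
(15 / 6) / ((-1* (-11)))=5 / 22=0.23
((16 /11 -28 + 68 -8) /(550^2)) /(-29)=-92 /24124375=-0.00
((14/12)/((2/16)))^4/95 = 614656/7695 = 79.88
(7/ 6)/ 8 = 7/ 48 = 0.15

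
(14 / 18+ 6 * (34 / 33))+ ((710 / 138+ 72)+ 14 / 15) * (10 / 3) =267.22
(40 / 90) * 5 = 20 / 9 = 2.22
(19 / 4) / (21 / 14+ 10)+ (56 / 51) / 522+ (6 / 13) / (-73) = 237559117 / 581078394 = 0.41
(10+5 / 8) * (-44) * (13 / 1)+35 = -6042.50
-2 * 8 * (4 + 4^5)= -16448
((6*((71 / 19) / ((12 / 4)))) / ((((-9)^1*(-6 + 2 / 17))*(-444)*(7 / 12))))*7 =-1207 / 316350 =-0.00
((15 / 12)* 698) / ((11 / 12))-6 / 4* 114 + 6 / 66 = 8590 / 11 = 780.91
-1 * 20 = -20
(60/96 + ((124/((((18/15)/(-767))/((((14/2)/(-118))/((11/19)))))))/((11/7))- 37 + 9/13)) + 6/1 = 5138.26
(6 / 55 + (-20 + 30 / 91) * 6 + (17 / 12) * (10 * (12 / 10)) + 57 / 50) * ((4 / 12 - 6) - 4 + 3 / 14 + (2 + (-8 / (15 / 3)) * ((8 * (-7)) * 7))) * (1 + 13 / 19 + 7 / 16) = -131193.87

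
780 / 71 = 10.99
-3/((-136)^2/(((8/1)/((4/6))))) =-9/4624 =-0.00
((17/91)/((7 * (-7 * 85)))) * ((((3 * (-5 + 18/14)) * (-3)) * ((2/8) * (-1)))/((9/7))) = 1/3430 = 0.00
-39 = -39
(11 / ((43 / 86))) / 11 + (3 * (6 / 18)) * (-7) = -5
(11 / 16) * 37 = 407 / 16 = 25.44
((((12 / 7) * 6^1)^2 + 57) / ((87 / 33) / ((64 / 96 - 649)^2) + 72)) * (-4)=-442598792900 / 48937215663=-9.04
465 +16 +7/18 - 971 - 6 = -8921/18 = -495.61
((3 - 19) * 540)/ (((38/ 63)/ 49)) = -13335840/ 19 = -701886.32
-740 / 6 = -370 / 3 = -123.33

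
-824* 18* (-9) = 133488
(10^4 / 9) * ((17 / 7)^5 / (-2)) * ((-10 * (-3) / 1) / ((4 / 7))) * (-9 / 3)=17748212500 / 2401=7392008.54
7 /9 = 0.78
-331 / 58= -5.71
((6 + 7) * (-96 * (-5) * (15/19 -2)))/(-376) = 20.09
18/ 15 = 6/ 5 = 1.20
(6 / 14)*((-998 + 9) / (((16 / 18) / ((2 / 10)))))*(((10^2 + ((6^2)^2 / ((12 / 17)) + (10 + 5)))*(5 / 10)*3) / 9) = -17365851 / 560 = -31010.45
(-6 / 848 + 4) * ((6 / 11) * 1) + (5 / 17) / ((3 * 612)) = 9908588 / 4549149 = 2.18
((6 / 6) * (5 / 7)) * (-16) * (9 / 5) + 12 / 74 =-5286 / 259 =-20.41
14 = 14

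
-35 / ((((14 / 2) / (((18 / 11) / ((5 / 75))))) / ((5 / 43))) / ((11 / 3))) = -2250 / 43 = -52.33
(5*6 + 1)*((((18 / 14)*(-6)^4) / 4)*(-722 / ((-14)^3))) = 8158239 / 2401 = 3397.85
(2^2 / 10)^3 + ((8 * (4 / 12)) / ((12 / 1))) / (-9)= 398 / 10125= 0.04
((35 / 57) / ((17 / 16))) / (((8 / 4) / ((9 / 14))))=60 / 323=0.19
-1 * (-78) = 78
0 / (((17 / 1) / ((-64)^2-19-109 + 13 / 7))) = 0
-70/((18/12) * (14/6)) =-20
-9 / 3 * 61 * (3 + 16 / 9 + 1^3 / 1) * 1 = -3172 / 3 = -1057.33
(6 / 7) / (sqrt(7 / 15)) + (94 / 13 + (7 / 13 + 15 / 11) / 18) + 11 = 6 * sqrt(105) / 49 + 23599 / 1287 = 19.59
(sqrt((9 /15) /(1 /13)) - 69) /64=-69 /64 + sqrt(195) /320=-1.03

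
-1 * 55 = -55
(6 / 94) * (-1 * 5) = -15 / 47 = -0.32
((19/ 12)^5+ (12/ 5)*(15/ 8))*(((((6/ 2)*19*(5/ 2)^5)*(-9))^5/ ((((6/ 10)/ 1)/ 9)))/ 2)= -2350296430128199128806591033935546875/ 68719476736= -34201314412758789386230510.00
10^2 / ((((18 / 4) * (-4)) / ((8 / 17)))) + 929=141737 / 153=926.39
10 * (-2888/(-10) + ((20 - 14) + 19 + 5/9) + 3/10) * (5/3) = 141595/27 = 5244.26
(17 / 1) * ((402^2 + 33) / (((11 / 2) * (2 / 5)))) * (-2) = -27478290 / 11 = -2498026.36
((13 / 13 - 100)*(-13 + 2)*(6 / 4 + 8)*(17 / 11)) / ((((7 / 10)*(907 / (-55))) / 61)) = -536414175 / 6349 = -84487.98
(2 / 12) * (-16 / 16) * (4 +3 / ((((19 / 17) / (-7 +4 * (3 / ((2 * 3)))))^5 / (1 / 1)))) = 895.31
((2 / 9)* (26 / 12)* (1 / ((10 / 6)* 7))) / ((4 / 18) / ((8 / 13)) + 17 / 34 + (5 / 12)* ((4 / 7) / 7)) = 364 / 7895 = 0.05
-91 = -91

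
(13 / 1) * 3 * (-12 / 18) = -26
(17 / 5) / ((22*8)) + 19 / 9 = 16873 / 7920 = 2.13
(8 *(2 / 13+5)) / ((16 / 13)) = 67 / 2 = 33.50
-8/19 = -0.42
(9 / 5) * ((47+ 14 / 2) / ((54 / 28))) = 252 / 5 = 50.40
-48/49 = -0.98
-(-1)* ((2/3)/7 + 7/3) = 17/7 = 2.43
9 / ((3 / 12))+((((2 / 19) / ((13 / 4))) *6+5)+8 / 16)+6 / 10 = 42.29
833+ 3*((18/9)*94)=1397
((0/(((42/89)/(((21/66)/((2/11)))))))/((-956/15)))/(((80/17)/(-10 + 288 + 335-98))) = 0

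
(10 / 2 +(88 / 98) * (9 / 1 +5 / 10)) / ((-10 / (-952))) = 45084 / 35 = 1288.11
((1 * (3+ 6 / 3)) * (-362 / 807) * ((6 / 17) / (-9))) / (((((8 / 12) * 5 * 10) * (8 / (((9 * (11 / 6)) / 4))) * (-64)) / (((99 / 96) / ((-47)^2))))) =-65703 / 6620287467520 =-0.00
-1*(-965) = 965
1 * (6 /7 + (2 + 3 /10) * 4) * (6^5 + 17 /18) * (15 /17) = 24637360 /357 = 69012.21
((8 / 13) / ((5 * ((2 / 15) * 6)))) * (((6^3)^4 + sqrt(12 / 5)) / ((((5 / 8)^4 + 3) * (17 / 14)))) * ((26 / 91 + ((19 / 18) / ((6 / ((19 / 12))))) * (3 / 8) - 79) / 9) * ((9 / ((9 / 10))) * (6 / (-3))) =1947370496 * sqrt(15) / 693466839 + 43611128573460480 / 2853773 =15281919271.26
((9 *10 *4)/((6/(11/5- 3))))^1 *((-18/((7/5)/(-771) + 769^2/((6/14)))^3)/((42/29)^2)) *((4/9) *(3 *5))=8922270445625/8535793061765846405865193802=0.00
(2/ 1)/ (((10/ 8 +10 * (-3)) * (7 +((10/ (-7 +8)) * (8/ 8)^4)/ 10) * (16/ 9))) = -9/ 1840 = -0.00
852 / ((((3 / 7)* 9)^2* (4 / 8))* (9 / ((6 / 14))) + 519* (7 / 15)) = 59640 / 27889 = 2.14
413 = 413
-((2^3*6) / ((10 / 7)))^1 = -168 / 5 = -33.60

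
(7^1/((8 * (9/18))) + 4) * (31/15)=713/60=11.88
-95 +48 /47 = -4417 /47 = -93.98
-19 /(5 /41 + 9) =-779 /374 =-2.08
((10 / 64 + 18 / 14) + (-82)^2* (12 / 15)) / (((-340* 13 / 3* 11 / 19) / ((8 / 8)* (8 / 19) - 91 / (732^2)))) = -60191028693 / 22671308800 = -2.65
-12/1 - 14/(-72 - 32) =-617/52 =-11.87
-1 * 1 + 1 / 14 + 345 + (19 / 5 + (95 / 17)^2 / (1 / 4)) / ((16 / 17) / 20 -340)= 56277635 / 163744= 343.69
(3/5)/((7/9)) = 27/35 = 0.77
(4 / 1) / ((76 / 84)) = 4.42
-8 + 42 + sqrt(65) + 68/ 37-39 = -117/ 37 + sqrt(65) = 4.90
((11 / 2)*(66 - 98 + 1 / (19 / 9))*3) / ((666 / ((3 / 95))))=-6589 / 267140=-0.02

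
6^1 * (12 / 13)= 72 / 13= 5.54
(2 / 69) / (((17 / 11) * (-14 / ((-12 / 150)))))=22 / 205275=0.00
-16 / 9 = -1.78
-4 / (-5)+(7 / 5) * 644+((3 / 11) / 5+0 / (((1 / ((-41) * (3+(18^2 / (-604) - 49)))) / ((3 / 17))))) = 902.45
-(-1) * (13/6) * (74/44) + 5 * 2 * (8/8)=1801/132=13.64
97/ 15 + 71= 1162/ 15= 77.47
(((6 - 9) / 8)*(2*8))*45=-270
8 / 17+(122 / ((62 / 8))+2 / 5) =43774 / 2635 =16.61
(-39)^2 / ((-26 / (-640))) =37440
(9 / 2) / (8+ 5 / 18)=0.54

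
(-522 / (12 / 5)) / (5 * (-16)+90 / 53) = 4611 / 1660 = 2.78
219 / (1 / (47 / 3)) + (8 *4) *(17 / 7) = 24561 / 7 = 3508.71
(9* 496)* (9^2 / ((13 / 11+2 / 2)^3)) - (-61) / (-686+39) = 720786457 / 20704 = 34813.87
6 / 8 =3 / 4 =0.75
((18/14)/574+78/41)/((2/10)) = 38265/4018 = 9.52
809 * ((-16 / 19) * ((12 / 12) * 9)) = -116496 / 19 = -6131.37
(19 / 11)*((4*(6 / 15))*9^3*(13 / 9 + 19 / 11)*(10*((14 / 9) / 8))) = 1503432 / 121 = 12425.06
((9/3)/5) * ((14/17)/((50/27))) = 567/2125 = 0.27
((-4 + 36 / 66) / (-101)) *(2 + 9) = 38 / 101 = 0.38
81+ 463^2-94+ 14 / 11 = 2357930 / 11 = 214357.27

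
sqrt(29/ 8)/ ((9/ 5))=5 *sqrt(58)/ 36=1.06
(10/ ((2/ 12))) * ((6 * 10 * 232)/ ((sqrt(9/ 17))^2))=1577600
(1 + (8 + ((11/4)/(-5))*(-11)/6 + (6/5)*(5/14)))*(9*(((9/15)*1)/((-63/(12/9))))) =-8767/7350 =-1.19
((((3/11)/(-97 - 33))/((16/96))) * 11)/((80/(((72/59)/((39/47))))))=-1269/498550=-0.00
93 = 93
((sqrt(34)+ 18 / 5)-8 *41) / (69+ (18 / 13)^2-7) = -137059 / 27005+ 169 *sqrt(34) / 10802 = -4.98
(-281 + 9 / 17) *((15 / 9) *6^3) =-1716480 / 17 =-100969.41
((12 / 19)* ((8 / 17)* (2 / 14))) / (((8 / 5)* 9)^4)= 625 / 632935296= 0.00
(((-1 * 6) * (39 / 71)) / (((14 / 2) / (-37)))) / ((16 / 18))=38961 / 1988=19.60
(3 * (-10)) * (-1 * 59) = 1770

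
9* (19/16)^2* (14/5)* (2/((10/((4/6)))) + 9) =1038597/3200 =324.56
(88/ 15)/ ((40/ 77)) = 847/ 75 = 11.29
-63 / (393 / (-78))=1638 / 131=12.50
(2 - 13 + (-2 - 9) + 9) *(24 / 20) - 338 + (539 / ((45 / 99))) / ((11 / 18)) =7934 / 5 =1586.80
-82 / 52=-41 / 26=-1.58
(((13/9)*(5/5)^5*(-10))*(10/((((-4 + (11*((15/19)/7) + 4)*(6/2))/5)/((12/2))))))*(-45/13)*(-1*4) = -7980000/1559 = -5118.67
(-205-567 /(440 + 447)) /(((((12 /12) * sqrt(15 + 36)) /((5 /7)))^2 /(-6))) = 9120100 /738871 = 12.34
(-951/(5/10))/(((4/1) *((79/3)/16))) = -22824/79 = -288.91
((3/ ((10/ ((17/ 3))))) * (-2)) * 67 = -1139/ 5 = -227.80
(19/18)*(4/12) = 19/54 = 0.35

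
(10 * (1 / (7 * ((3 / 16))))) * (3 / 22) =80 / 77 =1.04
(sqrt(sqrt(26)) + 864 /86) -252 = -10404 /43 + 26^(1 /4) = -239.70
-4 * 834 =-3336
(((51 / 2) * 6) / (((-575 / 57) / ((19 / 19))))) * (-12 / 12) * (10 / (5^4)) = 17442 / 71875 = 0.24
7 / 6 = 1.17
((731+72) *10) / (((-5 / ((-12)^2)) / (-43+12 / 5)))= 46946592 / 5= 9389318.40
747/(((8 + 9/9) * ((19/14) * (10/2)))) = 1162/95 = 12.23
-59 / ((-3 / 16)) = 944 / 3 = 314.67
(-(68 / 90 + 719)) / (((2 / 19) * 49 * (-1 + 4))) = -12559 / 270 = -46.51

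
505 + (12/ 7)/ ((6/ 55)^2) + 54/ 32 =218647/ 336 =650.74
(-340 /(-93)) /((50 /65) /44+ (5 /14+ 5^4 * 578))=68068 /6725976225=0.00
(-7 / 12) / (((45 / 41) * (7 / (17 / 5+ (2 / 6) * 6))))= -41 / 100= -0.41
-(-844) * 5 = 4220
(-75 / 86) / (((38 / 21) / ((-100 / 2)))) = 39375 / 1634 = 24.10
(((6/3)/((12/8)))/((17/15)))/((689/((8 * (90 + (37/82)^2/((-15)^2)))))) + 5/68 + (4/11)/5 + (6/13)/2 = 12525525587/7797062988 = 1.61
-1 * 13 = -13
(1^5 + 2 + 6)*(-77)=-693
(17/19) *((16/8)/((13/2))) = 68/247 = 0.28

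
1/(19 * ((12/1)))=1/228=0.00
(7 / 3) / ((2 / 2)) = 7 / 3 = 2.33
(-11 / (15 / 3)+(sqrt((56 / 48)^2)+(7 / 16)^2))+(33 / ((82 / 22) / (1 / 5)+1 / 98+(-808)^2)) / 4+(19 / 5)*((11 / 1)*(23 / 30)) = 31.20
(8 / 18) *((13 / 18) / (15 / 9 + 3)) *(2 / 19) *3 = 26 / 1197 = 0.02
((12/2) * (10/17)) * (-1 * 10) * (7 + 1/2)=-4500/17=-264.71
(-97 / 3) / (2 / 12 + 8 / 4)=-194 / 13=-14.92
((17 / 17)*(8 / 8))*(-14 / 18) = -7 / 9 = -0.78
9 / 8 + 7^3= 344.12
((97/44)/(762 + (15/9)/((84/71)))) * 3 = 18333/2116169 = 0.01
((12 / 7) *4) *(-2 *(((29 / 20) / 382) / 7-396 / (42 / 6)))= 36304932 / 46795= 775.83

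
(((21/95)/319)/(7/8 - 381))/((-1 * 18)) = 28/276472515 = 0.00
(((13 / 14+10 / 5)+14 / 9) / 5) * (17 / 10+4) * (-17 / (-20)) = 4.35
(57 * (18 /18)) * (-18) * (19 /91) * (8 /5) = -155952 /455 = -342.75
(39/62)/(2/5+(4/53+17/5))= 795/4898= 0.16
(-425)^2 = 180625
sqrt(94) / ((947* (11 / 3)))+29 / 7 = 3* sqrt(94) / 10417+29 / 7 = 4.15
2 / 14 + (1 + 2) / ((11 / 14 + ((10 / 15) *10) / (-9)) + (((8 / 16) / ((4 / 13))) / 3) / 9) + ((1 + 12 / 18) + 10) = 40.34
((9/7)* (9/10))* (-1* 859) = -69579/70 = -993.99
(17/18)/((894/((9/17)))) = 0.00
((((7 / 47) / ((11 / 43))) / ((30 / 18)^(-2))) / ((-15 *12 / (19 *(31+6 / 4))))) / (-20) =371735 / 1340064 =0.28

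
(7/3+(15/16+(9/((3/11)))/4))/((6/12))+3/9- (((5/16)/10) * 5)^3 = 765827/32768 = 23.37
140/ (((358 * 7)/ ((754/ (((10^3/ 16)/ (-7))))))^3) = -12002509792/ 2240366796875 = -0.01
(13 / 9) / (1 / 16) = 208 / 9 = 23.11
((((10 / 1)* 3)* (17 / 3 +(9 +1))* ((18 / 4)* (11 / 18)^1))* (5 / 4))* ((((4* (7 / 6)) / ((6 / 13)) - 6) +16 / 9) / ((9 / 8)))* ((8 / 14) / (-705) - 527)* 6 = -15162366670 / 567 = -26741387.43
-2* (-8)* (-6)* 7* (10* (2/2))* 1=-6720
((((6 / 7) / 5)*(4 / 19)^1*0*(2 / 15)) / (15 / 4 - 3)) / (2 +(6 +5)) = 0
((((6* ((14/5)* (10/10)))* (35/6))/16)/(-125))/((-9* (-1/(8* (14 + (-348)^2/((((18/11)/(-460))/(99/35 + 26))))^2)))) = -5244122176383444964/125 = -41952977411067559.71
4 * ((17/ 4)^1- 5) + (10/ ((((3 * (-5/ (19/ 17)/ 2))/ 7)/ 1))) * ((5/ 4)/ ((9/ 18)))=-1483/ 51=-29.08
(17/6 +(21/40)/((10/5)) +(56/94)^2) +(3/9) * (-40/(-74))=23741313/6538640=3.63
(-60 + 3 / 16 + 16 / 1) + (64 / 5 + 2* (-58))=-11761 / 80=-147.01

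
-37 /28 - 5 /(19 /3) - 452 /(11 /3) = -733745 /5852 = -125.38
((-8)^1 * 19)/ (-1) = 152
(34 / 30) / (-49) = -17 / 735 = -0.02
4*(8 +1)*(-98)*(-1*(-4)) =-14112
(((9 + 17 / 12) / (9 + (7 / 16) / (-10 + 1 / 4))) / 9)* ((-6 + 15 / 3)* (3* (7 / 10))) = -2275 / 8382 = -0.27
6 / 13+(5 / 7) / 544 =22913 / 49504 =0.46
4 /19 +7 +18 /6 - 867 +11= -16070 /19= -845.79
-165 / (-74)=165 / 74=2.23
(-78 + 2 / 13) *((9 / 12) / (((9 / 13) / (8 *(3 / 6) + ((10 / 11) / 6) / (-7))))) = -21137 / 63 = -335.51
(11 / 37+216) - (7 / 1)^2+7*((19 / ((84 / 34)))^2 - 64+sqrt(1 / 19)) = 7*sqrt(19) / 19+1242901 / 9324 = 134.91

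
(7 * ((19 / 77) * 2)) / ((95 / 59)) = 118 / 55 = 2.15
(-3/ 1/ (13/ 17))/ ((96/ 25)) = -425/ 416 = -1.02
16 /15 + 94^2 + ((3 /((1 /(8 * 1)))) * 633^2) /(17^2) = 182556724 /4335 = 42112.28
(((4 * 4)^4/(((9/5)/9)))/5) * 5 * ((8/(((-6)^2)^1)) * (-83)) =-54394880/9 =-6043875.56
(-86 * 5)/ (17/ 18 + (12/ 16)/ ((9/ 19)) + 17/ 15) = -77400/ 659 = -117.45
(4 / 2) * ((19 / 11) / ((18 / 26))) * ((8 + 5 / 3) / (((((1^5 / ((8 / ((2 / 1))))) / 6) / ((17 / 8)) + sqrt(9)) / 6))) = 95.84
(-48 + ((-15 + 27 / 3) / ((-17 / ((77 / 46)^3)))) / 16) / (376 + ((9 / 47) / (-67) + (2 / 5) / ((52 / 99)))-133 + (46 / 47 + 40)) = -0.17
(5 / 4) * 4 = 5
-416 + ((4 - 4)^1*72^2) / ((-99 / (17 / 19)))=-416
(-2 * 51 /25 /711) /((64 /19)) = -323 /189600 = -0.00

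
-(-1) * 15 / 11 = 15 / 11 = 1.36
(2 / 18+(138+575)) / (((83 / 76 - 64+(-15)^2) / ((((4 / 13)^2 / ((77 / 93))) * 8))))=1935463424 / 480921441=4.02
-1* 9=-9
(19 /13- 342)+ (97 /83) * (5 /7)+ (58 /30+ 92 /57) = -241203929 /717535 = -336.16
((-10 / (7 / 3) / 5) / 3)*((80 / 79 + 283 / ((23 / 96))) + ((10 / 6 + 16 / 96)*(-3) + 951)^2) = -6505968225 / 25438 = -255757.85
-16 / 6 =-8 / 3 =-2.67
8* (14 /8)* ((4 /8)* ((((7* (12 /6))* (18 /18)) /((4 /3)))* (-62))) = -4557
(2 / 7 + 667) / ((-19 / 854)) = -569862 / 19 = -29992.74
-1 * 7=-7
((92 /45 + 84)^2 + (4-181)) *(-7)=-102437713 /2025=-50586.52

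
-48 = -48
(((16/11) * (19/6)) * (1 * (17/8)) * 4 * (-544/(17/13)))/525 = -537472/17325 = -31.02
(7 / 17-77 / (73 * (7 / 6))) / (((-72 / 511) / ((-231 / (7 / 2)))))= -47047 / 204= -230.62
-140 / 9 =-15.56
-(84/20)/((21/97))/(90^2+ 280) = -97/41900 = -0.00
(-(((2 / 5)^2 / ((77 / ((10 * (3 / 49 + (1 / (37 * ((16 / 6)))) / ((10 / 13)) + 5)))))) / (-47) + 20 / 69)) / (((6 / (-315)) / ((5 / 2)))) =6510463621 / 172467064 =37.75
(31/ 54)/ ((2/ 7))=217/ 108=2.01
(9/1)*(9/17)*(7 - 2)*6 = 2430/17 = 142.94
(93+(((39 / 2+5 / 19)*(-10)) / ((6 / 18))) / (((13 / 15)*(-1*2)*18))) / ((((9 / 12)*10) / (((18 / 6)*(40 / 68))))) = 26.35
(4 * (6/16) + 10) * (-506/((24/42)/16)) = -162932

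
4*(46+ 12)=232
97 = 97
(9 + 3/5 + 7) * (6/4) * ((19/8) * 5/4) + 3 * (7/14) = 75.42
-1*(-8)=8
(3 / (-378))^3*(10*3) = -5 / 333396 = -0.00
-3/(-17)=0.18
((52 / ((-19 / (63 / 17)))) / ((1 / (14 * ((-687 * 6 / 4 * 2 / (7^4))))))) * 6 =11574576 / 15827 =731.32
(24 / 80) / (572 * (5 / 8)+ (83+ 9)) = 3 / 4495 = 0.00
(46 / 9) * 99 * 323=163438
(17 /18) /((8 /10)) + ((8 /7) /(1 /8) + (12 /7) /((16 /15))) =859 /72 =11.93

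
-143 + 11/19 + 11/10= -141.32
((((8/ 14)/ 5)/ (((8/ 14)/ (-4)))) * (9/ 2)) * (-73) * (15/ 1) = 3942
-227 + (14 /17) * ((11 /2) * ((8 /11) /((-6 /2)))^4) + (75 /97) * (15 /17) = -40232068394 /177780339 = -226.30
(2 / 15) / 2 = 1 / 15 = 0.07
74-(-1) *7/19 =1413/19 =74.37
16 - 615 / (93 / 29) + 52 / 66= -179011 / 1023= -174.99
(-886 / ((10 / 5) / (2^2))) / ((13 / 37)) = -65564 / 13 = -5043.38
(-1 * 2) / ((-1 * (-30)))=-0.07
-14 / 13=-1.08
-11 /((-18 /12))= 22 /3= 7.33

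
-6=-6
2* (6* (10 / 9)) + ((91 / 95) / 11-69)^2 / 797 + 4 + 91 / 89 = 24.31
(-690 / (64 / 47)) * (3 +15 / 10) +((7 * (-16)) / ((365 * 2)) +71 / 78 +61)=-2021121781 / 911040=-2218.48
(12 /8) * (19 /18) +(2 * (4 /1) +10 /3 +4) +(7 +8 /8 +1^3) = 311 /12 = 25.92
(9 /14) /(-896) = -9 /12544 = -0.00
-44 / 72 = -11 / 18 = -0.61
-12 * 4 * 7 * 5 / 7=-240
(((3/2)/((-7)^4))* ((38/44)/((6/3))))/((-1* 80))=-57/16903040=-0.00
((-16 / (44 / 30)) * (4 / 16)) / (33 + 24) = -10 / 209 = -0.05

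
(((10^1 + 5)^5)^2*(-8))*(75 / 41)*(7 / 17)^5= -5815057869140625000 / 58214137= -99890819804.49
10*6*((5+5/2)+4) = 690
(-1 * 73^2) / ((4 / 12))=-15987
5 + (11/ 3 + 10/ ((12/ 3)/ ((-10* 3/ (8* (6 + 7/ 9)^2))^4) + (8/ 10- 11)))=5103502943932662344/ 588858180775978107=8.67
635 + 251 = 886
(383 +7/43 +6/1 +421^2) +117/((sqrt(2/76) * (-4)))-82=7634571/43-117 * sqrt(38)/4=177367.85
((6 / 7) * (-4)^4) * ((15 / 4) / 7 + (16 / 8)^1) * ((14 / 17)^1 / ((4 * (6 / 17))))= 2272 / 7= 324.57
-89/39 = -2.28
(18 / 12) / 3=1 / 2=0.50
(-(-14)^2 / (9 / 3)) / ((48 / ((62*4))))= -337.56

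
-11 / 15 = -0.73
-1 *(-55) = 55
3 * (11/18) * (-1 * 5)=-55/6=-9.17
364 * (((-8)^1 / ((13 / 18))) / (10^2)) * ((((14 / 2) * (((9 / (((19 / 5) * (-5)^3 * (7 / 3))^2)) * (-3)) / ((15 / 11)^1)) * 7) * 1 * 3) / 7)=384912 / 28203125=0.01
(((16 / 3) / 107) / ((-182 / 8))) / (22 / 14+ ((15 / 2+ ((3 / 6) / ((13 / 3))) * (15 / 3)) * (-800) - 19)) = 32 / 94628553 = 0.00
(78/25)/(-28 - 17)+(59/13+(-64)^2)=4100.47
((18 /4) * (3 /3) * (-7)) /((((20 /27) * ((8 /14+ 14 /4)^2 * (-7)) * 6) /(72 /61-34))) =-441441 /220210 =-2.00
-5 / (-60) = 1 / 12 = 0.08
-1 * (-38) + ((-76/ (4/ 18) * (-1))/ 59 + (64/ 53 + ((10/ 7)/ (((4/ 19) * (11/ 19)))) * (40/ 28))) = 104073567/ 1685453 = 61.75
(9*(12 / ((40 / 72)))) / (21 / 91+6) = 31.20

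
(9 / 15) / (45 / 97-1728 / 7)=-679 / 278835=-0.00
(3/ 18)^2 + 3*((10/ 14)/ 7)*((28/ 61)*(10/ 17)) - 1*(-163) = 42624671/ 261324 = 163.11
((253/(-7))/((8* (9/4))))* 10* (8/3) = -53.54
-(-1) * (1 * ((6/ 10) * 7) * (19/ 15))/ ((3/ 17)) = 2261/ 75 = 30.15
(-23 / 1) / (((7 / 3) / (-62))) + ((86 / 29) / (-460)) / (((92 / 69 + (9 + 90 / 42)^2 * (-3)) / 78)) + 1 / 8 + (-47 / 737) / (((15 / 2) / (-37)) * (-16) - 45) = 16118889911426459 / 26369477349600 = 611.27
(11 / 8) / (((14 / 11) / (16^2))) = 276.57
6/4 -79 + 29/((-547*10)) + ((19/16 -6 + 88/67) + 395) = 920610071/2931920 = 314.00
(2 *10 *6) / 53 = 2.26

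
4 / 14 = 2 / 7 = 0.29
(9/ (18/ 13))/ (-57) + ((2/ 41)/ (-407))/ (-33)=-2386165/ 20925498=-0.11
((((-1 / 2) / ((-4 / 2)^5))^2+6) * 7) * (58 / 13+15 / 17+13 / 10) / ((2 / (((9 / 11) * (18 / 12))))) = 171.24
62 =62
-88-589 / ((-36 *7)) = -21587 / 252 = -85.66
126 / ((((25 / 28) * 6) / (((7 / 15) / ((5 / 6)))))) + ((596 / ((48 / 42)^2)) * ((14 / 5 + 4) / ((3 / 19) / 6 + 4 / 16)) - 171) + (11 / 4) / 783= 11071.81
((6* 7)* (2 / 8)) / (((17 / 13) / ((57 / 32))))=15561 / 1088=14.30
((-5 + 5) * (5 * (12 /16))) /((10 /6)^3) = 0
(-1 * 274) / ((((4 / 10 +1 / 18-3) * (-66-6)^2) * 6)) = 685 / 197856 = 0.00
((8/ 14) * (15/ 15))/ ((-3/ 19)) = -76/ 21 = -3.62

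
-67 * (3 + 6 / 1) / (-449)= 603 / 449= 1.34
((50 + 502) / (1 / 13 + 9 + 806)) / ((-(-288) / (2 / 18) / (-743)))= -222157 / 1144368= -0.19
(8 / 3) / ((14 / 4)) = 16 / 21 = 0.76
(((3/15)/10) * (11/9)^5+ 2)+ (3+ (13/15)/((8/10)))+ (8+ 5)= 113007277/5904900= 19.14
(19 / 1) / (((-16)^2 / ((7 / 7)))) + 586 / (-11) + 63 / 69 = -3386425 / 64768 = -52.29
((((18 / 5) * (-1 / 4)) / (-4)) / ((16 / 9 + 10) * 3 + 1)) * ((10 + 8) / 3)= 81 / 2180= 0.04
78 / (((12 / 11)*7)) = 143 / 14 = 10.21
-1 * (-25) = 25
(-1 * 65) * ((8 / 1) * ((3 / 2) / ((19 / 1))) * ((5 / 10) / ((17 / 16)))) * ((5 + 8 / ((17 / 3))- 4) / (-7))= 255840 / 38437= 6.66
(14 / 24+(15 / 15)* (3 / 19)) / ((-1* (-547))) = 169 / 124716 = 0.00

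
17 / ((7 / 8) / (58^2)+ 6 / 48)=457504 / 3371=135.72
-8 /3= -2.67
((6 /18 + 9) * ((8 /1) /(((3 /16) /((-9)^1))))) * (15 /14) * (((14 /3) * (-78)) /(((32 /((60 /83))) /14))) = 36691200 /83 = 442062.65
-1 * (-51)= 51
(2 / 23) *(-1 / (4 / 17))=-17 / 46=-0.37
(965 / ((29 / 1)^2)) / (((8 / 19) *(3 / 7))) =128345 / 20184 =6.36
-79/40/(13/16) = -158/65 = -2.43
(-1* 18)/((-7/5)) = 90/7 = 12.86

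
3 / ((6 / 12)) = 6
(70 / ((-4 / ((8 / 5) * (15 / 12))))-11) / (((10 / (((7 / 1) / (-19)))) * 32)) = 0.05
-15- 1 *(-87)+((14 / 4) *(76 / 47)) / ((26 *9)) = 396061 / 5499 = 72.02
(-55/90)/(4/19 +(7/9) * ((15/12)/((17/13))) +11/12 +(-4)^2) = -3553/103900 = -0.03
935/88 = 85/8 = 10.62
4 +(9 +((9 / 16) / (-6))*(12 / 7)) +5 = 999 / 56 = 17.84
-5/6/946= -5/5676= -0.00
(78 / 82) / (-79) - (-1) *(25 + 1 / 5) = 407919 / 16195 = 25.19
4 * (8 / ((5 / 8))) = 256 / 5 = 51.20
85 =85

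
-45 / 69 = -0.65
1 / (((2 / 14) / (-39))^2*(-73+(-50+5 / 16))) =-91728 / 151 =-607.47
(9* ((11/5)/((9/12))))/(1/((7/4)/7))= 33/5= 6.60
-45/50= -9/10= -0.90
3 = 3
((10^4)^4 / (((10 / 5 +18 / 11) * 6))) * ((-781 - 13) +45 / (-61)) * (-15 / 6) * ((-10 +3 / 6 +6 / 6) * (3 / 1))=-1416495781250000000000 / 61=-23221242315573770491.80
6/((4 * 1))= 3/2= 1.50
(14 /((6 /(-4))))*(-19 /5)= 532 /15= 35.47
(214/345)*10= 428/69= 6.20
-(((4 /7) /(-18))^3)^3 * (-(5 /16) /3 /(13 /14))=-320 /87102678873899871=-0.00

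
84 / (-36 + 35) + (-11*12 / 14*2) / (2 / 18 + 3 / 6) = -804 / 7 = -114.86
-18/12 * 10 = -15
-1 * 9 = -9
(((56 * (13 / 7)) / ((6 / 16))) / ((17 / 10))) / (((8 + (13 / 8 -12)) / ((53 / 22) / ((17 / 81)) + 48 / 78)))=-150530560 / 181203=-830.73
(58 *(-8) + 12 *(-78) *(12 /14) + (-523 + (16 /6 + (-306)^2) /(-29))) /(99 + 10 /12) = -6112174 /121597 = -50.27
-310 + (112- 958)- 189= -1345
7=7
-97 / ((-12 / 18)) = 291 / 2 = 145.50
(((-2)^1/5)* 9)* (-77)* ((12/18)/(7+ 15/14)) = 12936/565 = 22.90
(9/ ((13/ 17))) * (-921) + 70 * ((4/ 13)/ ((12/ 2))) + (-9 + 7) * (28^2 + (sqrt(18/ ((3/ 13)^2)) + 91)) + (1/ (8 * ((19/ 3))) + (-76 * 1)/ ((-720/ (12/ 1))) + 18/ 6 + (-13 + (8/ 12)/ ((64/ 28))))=-62215811/ 4940 - 26 * sqrt(2)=-12631.06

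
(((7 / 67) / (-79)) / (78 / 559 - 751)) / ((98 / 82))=1763 / 1196265637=0.00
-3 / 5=-0.60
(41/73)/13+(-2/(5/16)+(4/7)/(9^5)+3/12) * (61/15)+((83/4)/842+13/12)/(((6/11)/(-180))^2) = 120633.73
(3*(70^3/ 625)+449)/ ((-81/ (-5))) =129.35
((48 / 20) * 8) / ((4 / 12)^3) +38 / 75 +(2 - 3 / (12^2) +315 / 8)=672313 / 1200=560.26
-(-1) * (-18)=-18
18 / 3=6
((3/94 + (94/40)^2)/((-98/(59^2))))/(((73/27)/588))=-29443213503/686200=-42907.63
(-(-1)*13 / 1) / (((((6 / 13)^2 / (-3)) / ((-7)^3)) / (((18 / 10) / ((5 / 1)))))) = 22607.13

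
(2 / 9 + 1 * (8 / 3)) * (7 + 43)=1300 / 9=144.44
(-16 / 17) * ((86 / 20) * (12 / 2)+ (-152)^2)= -1850384 / 85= -21769.22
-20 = -20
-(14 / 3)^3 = -2744 / 27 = -101.63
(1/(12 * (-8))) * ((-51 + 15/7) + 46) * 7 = 5/24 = 0.21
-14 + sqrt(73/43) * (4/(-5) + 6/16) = -14-17 * sqrt(3139)/1720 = -14.55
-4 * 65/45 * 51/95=-884/285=-3.10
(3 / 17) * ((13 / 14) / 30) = 13 / 2380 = 0.01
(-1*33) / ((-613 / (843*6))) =166914 / 613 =272.29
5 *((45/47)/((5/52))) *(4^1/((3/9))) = 28080/47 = 597.45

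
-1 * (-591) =591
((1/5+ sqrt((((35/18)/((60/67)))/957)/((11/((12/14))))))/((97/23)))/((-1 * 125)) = -23/60625-23 * sqrt(5829)/69621750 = -0.00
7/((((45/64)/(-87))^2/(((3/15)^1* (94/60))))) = 566659072/16875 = 33579.80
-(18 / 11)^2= -324 / 121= -2.68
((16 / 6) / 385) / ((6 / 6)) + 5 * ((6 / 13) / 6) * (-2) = -11446 / 15015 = -0.76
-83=-83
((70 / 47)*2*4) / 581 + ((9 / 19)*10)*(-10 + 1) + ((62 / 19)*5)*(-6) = -10414150 / 74119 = -140.51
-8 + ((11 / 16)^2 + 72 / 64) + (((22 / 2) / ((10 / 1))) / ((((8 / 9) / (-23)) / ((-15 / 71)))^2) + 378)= 521965799 / 1290496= 404.47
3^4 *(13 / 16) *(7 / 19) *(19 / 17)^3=33.85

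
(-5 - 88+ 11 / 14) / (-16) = 1291 / 224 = 5.76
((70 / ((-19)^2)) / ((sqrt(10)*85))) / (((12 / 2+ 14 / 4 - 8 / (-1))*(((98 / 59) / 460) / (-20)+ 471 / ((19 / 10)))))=21712*sqrt(10) / 412888661287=0.00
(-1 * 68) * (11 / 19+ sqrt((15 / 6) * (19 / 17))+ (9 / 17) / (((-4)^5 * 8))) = -2 * sqrt(3230)- 1531733 / 38912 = -153.03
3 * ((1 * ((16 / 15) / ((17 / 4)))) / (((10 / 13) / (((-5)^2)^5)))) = 162500000 / 17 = 9558823.53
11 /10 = 1.10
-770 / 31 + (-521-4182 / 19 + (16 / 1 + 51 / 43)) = -18963792 / 25327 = -748.76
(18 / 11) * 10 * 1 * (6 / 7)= 1080 / 77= 14.03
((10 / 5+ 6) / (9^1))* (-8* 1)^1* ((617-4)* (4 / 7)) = -156928 / 63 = -2490.92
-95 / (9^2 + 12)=-95 / 93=-1.02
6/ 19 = 0.32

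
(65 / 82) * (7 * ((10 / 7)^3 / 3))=32500 / 6027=5.39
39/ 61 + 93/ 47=7506/ 2867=2.62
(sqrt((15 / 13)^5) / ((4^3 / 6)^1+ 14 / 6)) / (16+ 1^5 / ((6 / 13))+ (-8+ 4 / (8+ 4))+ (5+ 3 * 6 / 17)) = 7650 * sqrt(195) / 16079843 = 0.01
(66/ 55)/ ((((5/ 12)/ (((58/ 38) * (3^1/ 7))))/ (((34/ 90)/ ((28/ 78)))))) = 230724/ 116375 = 1.98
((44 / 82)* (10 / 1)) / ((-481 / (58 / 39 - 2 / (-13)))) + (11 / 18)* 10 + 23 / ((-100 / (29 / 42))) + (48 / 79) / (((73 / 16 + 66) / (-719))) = -74080654076843 / 288113669461800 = -0.26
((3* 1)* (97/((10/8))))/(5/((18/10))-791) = -5238/17735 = -0.30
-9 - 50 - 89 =-148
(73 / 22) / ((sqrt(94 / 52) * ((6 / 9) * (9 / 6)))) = 73 * sqrt(1222) / 1034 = 2.47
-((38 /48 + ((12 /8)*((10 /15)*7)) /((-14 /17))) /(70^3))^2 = -1369 /2710632960000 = -0.00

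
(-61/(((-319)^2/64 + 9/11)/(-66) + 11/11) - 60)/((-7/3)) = 184724028/7514381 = 24.58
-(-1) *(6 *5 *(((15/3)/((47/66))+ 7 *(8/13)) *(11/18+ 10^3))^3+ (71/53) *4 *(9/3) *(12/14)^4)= 43700697852009.17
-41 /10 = -4.10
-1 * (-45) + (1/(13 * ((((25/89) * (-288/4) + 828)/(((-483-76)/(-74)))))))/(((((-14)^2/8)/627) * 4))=7821211603/173786928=45.00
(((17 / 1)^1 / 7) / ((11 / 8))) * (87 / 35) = 11832 / 2695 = 4.39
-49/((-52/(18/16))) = 441/416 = 1.06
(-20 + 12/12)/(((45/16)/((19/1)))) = -5776/45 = -128.36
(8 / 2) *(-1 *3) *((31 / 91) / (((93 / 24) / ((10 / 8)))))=-120 / 91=-1.32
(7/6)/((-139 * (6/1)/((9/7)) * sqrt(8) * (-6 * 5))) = sqrt(2)/66720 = 0.00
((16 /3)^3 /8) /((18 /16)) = 4096 /243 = 16.86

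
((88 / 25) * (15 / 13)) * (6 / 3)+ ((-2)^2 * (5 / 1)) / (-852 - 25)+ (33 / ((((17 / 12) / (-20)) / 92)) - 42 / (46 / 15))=-955455548779 / 22288955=-42866.77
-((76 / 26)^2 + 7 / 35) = -7389 / 845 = -8.74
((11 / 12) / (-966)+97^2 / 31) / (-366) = -109068787 / 131522832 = -0.83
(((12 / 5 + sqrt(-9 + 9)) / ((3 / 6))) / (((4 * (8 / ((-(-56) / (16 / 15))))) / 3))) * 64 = 1512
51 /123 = 17 /41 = 0.41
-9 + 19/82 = -719/82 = -8.77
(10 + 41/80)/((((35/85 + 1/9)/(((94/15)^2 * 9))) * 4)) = 284238657/160000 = 1776.49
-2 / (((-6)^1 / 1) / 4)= 1.33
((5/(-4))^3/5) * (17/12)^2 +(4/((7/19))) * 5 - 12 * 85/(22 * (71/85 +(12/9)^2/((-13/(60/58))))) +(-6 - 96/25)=-27407508005497/1183329100800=-23.16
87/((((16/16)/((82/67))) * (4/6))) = 10701/67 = 159.72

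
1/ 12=0.08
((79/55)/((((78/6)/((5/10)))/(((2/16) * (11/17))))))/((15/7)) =553/265200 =0.00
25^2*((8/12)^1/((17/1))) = 1250/51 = 24.51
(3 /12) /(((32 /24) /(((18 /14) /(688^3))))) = 27 /36473995264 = 0.00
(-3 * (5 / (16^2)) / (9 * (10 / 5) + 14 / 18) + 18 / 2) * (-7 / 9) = -302743 / 43264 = -7.00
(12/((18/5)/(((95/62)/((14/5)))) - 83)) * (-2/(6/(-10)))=-95000/181501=-0.52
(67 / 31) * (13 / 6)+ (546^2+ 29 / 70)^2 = 40499606771950643 / 455700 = 88873396471.25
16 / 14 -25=-167 / 7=-23.86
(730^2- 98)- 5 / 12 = 6393619 / 12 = 532801.58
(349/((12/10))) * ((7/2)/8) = 12215/96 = 127.24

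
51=51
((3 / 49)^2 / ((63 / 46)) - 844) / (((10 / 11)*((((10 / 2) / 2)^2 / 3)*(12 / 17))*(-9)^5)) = 147367033 / 13783840875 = 0.01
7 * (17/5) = 119/5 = 23.80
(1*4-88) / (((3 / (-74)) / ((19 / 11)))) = 39368 / 11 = 3578.91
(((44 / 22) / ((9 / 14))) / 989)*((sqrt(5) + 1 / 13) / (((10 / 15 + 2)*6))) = 7 / 462852 + 7*sqrt(5) / 35604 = 0.00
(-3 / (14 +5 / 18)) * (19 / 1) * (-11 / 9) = 1254 / 257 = 4.88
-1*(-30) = 30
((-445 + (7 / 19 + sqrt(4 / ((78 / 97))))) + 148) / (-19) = 5636 / 361 - sqrt(7566) / 741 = 15.49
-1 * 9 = -9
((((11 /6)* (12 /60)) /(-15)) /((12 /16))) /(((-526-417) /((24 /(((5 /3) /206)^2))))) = 7468736 /589375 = 12.67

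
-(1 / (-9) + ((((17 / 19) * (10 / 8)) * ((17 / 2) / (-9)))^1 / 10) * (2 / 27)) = 4393 / 36936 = 0.12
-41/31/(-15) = 41/465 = 0.09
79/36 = 2.19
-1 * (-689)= 689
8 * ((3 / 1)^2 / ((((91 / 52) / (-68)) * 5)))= -19584 / 35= -559.54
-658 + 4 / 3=-1970 / 3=-656.67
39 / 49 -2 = -59 / 49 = -1.20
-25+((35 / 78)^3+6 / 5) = -56257313 / 2372760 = -23.71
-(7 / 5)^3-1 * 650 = -81593 / 125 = -652.74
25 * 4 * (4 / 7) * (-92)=-36800 / 7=-5257.14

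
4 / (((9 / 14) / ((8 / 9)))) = 448 / 81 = 5.53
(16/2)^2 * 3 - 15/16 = 3057/16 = 191.06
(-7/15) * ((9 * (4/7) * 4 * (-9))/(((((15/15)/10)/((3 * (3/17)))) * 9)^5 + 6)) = 8640000/2019857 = 4.28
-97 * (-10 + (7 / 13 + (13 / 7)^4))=-7369090 / 31213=-236.09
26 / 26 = 1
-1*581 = -581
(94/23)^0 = 1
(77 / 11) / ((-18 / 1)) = -7 / 18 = -0.39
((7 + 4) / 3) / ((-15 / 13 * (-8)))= 143 / 360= 0.40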